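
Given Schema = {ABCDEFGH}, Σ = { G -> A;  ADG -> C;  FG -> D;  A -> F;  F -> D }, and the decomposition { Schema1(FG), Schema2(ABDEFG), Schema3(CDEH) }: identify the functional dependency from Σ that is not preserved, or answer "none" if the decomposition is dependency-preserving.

ADG -> C

Check ADG → C: no single fragment contains all of {ACDG}, and the restricted closure of {ADG} across the fragments never reaches {C}.
G → A is preserved.
FG → D is preserved.
A → F is preserved.
F → D is preserved.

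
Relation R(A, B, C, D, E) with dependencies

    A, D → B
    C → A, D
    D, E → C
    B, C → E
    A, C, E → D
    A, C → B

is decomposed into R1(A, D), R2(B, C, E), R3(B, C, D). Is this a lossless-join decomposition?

Chase test. Columns are A, B, C, D, E; row i has aⱼ where attribute j ∈ Ri, else bᵢⱼ.
Initial tableau (one row per fragment):
  row 1: a1 b12 b13 a4 b15
  row 2: b21 a2 a3 b24 a5
  row 3: b31 a2 a3 a4 b35
Rows 2 and 3 agree on C; apply C→A, D and equate their A, D entries.
Rows 2 and 3 agree on B, C; apply B, C→E and equate their E entries.
No row becomes fully distinguished — the join is lossy.

No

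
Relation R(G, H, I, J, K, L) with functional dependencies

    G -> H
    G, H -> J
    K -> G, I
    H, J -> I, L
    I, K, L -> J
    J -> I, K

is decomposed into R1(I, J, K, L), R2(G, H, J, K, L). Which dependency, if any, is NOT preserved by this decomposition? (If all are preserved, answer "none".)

G → H lies within R2.
G, H → J lies within R2.
K → G, I: restricted closure across fragments reaches G, I.
H, J → I, L: restricted closure across fragments reaches I, L.
I, K, L → J lies within R1.
J → I, K lies within R1.
Every dependency is enforceable on the fragments, so the decomposition is dependency-preserving.

none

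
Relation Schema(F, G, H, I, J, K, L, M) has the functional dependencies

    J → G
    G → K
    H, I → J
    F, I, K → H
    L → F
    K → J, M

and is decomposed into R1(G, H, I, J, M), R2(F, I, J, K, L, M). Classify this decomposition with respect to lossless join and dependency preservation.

lossy and not dependency-preserving

Lossless test: (I, J, M)⁺ = {G, I, J, K, M}, which is a superkey of neither fragment — lossy.
Dependency preservation: the restricted closure of {F, I, K} across the fragments never reaches {H}, so F, I, K → H cannot be enforced without a join — not preserved.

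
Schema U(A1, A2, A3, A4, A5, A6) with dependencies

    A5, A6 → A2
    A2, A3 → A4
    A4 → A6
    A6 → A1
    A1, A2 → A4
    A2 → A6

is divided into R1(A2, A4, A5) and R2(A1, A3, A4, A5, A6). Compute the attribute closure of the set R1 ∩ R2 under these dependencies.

R1 ∩ R2 = {A4, A5}.
A4 → A6 applies, adding A6
A6 → A1 applies, adding A1
A5, A6 → A2 applies, adding A2
Closure: {A1, A2, A4, A5, A6}.

A1, A2, A4, A5, A6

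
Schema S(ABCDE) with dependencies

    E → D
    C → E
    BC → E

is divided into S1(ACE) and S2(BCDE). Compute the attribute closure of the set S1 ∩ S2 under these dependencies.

CDE

S1 ∩ S2 = {CE}.
E → D applies, adding D
Closure: {CDE}.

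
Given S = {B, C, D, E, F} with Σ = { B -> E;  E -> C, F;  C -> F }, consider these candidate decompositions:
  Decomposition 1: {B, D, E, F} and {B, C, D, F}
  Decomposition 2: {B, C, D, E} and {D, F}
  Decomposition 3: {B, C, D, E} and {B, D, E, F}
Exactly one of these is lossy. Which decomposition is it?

Decomposition 2

Decomposition 1: common = {B, D, F}, closure = {B, C, D, E, F} → lossless.
Decomposition 2: common = {D}, closure = {D} → lossy.
Decomposition 3: common = {B, D, E}, closure = {B, C, D, E, F} → lossless.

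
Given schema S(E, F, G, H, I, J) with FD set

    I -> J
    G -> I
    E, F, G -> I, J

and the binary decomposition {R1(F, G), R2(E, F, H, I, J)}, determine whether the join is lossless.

No

Common attributes: R1 ∩ R2 = {F}.
No dependency enlarges {F}, so (F)⁺ = {F}.
The closure contains neither all of R1 = {F, G} nor all of R2 = {E, F, H, I, J}, so the common attributes are not a superkey of either fragment. The join is lossy.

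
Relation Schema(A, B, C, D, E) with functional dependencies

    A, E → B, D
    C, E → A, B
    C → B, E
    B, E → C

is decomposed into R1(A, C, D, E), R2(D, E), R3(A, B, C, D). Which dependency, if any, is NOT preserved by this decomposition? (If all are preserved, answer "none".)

Check B, E → C: no single fragment contains all of {B, C, E}, and the restricted closure of {B, E} across the fragments never reaches {C}.
A, E → B, D is preserved.
C, E → A, B is preserved.
C → B, E is preserved.

B, E → C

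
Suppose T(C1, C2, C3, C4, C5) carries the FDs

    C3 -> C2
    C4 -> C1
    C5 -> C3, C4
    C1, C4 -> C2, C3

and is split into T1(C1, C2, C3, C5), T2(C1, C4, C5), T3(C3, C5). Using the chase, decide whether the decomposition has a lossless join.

Chase test. Columns are C1, C2, C3, C4, C5; row i has aⱼ where attribute j ∈ Ti, else bᵢⱼ.
Initial tableau (one row per fragment):
  row 1: a1 a2 a3 b14 a5
  row 2: a1 b22 b23 a4 a5
  row 3: b31 b32 a3 b34 a5
Rows 1 and 3 agree on C3; apply C3→C2 and equate their C2 entries.
Rows 1 and 2 agree on C5; apply C5→C3, C4 and equate their C3, C4 entries.
Rows 1 and 3 agree on C5; apply C5→C3, C4 and equate their C3, C4 entries.
Rows 1 and 2 agree on C1, C4; apply C1, C4→C2, C3 and equate their C2, C3 entries.
Rows 1 and 3 agree on C4; apply C4→C1 and equate their C1 entries.
Row 1 is now all distinguished symbols — the join is lossless.

Yes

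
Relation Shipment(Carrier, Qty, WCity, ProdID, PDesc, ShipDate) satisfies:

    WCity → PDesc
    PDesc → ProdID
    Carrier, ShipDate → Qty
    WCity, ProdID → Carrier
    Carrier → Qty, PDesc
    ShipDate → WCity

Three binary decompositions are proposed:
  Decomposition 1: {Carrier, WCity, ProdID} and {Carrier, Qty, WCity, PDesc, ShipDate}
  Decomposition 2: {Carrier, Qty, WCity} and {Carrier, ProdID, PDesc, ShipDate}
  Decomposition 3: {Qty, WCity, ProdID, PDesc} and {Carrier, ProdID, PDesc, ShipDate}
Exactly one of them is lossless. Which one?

Decomposition 1: common = {Carrier, WCity}, closure = {Carrier, Qty, WCity, ProdID, PDesc} → lossless.
Decomposition 2: common = {Carrier}, closure = {Carrier, Qty, ProdID, PDesc} → lossy.
Decomposition 3: common = {ProdID, PDesc}, closure = {ProdID, PDesc} → lossy.

Decomposition 1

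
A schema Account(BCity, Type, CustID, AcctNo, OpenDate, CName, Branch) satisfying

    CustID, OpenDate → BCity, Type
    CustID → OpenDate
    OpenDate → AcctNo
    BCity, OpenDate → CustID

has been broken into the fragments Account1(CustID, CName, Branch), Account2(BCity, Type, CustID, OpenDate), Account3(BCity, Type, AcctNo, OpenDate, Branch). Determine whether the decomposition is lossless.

Chase test. Columns are BCity, Type, CustID, AcctNo, OpenDate, CName, Branch; row i has aⱼ where attribute j ∈ Accounti, else bᵢⱼ.
Initial tableau (one row per fragment):
  row 1: b11 b12 a3 b14 b15 a6 a7
  row 2: a1 a2 a3 b24 a5 b26 b27
  row 3: a1 a2 b33 a4 a5 b36 a7
Rows 1 and 2 agree on CustID; apply CustID→OpenDate and equate their OpenDate entries.
Rows 1 and 2 agree on OpenDate; apply OpenDate→AcctNo and equate their AcctNo entries.
Rows 1 and 3 agree on OpenDate; apply OpenDate→AcctNo and equate their AcctNo entries.
Rows 2 and 3 agree on BCity, OpenDate; apply BCity, OpenDate→CustID and equate their CustID entries.
Rows 1 and 2 agree on CustID, OpenDate; apply CustID, OpenDate→BCity, Type and equate their BCity, Type entries.
Row 1 is now all distinguished symbols — the join is lossless.

Yes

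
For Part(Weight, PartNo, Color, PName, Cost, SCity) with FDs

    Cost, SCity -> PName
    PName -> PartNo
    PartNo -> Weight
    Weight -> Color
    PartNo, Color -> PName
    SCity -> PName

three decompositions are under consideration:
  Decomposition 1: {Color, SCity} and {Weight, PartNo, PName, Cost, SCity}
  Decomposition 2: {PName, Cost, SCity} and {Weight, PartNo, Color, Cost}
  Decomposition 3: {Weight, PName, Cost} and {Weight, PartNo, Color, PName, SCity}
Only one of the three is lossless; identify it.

Decomposition 1

Decomposition 1: common = {SCity}, closure = {Weight, PartNo, Color, PName, SCity} → lossless.
Decomposition 2: common = {Cost}, closure = {Cost} → lossy.
Decomposition 3: common = {Weight, PName}, closure = {Weight, PartNo, Color, PName} → lossy.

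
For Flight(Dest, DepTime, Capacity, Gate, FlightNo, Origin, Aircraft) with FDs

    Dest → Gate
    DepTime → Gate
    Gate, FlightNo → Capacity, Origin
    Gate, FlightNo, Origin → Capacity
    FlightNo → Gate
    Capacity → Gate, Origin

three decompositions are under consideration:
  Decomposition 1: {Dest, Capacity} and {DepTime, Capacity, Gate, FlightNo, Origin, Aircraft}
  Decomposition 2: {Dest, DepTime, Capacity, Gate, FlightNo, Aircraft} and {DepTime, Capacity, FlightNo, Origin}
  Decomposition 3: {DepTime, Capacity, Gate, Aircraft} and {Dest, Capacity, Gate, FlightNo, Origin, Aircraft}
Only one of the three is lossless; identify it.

Decomposition 1: common = {Capacity}, closure = {Capacity, Gate, Origin} → lossy.
Decomposition 2: common = {DepTime, Capacity, FlightNo}, closure = {DepTime, Capacity, Gate, FlightNo, Origin} → lossless.
Decomposition 3: common = {Capacity, Gate, Aircraft}, closure = {Capacity, Gate, Origin, Aircraft} → lossy.

Decomposition 2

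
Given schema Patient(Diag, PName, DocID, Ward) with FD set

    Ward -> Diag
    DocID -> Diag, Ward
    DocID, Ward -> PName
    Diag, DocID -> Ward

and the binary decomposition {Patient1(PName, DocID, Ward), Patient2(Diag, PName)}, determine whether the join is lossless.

No

Common attributes: Patient1 ∩ Patient2 = {PName}.
No dependency enlarges {PName}, so (PName)⁺ = {PName}.
The closure contains neither all of Patient1 = {PName, DocID, Ward} nor all of Patient2 = {Diag, PName}, so the common attributes are not a superkey of either fragment. The join is lossy.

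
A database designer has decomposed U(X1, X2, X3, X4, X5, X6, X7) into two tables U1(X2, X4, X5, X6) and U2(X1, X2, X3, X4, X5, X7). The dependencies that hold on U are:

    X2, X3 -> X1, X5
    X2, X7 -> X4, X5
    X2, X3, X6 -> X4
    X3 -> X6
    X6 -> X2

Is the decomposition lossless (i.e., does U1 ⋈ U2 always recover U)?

Common attributes: U1 ∩ U2 = {X2, X4, X5}.
No dependency enlarges {X2, X4, X5}, so (X2, X4, X5)⁺ = {X2, X4, X5}.
The closure contains neither all of U1 = {X2, X4, X5, X6} nor all of U2 = {X1, X2, X3, X4, X5, X7}, so the common attributes are not a superkey of either fragment. The join is lossy.

No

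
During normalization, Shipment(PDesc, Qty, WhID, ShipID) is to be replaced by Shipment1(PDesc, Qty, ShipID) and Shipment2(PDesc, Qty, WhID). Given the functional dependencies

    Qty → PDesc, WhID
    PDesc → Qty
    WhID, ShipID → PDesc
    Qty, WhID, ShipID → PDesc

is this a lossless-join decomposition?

Common attributes: Shipment1 ∩ Shipment2 = {PDesc, Qty}.
Closure of {PDesc, Qty}: Qty → PDesc, WhID applies, adding WhID. So (PDesc, Qty)⁺ = {PDesc, Qty, WhID}.
This closure contains every attribute of Shipment2, so Shipment1 ∩ Shipment2 → Shipment2. The join is lossless.

Yes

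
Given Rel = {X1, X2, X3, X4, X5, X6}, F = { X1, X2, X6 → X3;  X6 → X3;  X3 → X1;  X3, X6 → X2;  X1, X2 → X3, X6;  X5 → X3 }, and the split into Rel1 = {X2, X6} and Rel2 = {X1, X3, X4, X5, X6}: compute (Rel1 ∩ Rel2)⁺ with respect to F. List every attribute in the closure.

X1, X2, X3, X6

Rel1 ∩ Rel2 = {X6}.
X6 → X3 applies, adding X3
X3 → X1 applies, adding X1
X3, X6 → X2 applies, adding X2
Closure: {X1, X2, X3, X6}.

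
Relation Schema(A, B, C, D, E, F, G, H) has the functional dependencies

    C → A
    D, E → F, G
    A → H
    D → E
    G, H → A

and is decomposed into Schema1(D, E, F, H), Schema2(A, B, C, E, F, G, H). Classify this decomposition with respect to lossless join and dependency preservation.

Lossless test: (E, F, H)⁺ = {E, F, H}, which is a superkey of neither fragment — lossy.
Dependency preservation: the restricted closure of {D, E} across the fragments never reaches {F, G}, so D, E → F, G cannot be enforced without a join — not preserved.

lossy and not dependency-preserving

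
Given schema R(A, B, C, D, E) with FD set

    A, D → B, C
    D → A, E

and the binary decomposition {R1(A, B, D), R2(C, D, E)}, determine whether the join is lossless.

Common attributes: R1 ∩ R2 = {D}.
Closure of {D}: D → A, E applies, adding A, E; A, D → B, C applies, adding B, C. So (D)⁺ = {A, B, C, D, E}.
This closure contains every attribute of R1, so R1 ∩ R2 → R1. The join is lossless.

Yes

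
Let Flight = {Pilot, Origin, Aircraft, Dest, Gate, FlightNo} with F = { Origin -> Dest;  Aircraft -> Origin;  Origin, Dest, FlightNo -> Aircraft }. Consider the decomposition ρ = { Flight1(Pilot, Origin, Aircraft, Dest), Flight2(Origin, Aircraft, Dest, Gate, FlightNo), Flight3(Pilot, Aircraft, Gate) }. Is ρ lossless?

No

Chase test. Columns are Pilot, Origin, Aircraft, Dest, Gate, FlightNo; row i has aⱼ where attribute j ∈ Flighti, else bᵢⱼ.
Initial tableau (one row per fragment):
  row 1: a1 a2 a3 a4 b15 b16
  row 2: b21 a2 a3 a4 a5 a6
  row 3: a1 b32 a3 b34 a5 b36
Rows 1 and 3 agree on Aircraft; apply Aircraft→Origin and equate their Origin entries.
Rows 1 and 3 agree on Origin; apply Origin→Dest and equate their Dest entries.
No row becomes fully distinguished — the join is lossy.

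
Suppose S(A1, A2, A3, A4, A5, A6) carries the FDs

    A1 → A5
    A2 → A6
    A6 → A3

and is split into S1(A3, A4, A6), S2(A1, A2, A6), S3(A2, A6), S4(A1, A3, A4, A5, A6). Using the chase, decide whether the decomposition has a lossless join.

No

Chase test. Columns are A1, A2, A3, A4, A5, A6; row i has aⱼ where attribute j ∈ Si, else bᵢⱼ.
Initial tableau (one row per fragment):
  row 1: b11 b12 a3 a4 b15 a6
  row 2: a1 a2 b23 b24 b25 a6
  row 3: b31 a2 b33 b34 b35 a6
  row 4: a1 b42 a3 a4 a5 a6
Rows 2 and 4 agree on A1; apply A1→A5 and equate their A5 entries.
Rows 1 and 2 agree on A6; apply A6→A3 and equate their A3 entries.
Rows 1 and 3 agree on A6; apply A6→A3 and equate their A3 entries.
No row becomes fully distinguished — the join is lossy.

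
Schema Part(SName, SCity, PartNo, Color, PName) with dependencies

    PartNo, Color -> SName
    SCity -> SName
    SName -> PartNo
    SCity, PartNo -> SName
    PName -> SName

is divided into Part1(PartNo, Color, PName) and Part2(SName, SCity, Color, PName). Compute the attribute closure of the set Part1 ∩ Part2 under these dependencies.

SName, PartNo, Color, PName

Part1 ∩ Part2 = {Color, PName}.
PName → SName applies, adding SName
SName → PartNo applies, adding PartNo
Closure: {SName, PartNo, Color, PName}.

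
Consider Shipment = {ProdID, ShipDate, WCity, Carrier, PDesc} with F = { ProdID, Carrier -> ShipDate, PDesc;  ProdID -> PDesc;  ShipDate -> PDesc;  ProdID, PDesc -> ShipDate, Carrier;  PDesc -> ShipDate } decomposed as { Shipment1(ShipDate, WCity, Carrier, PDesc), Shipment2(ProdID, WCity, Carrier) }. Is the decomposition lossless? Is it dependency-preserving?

lossy and not dependency-preserving

Lossless test: (WCity, Carrier)⁺ = {WCity, Carrier}, which is a superkey of neither fragment — lossy.
Dependency preservation: the restricted closure of {ProdID, Carrier} across the fragments never reaches {ShipDate, PDesc}, so ProdID, Carrier → ShipDate, PDesc cannot be enforced without a join — not preserved.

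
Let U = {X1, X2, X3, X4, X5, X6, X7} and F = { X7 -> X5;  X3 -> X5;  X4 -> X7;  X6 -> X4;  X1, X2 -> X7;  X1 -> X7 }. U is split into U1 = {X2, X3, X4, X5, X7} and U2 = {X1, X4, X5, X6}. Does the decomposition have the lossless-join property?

No

Common attributes: U1 ∩ U2 = {X4, X5}.
Closure of {X4, X5}: X4 → X7 applies, adding X7. So (X4, X5)⁺ = {X4, X5, X7}.
The closure contains neither all of U1 = {X2, X3, X4, X5, X7} nor all of U2 = {X1, X4, X5, X6}, so the common attributes are not a superkey of either fragment. The join is lossy.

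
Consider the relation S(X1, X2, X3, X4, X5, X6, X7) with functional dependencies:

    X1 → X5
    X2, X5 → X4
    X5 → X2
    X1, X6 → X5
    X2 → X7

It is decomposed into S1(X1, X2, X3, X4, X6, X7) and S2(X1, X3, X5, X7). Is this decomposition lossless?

Yes

Common attributes: S1 ∩ S2 = {X1, X3, X7}.
Closure of {X1, X3, X7}: X1 → X5 applies, adding X5; X5 → X2 applies, adding X2; X2, X5 → X4 applies, adding X4. So (X1, X3, X7)⁺ = {X1, X2, X3, X4, X5, X7}.
This closure contains every attribute of S2, so S1 ∩ S2 → S2. The join is lossless.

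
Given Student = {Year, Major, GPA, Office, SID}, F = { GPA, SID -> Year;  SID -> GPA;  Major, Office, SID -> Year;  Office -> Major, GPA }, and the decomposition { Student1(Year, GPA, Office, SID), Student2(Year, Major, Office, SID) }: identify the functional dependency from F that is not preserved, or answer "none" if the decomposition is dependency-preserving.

GPA, SID → Year lies within Student1.
SID → GPA lies within Student1.
Major, Office, SID → Year lies within Student2.
Office → Major, GPA: restricted closure across fragments reaches Major, GPA.
Every dependency is enforceable on the fragments, so the decomposition is dependency-preserving.

none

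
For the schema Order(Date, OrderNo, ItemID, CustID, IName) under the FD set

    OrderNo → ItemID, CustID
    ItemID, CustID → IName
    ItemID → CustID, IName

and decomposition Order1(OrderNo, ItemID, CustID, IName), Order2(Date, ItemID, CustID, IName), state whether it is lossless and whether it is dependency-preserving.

lossy but dependency-preserving

Lossless test: (ItemID, CustID, IName)⁺ = {ItemID, CustID, IName}, which is a superkey of neither fragment — lossy.
Dependency preservation: every FD's attributes lie within a single fragment, so each can be enforced locally — preserved.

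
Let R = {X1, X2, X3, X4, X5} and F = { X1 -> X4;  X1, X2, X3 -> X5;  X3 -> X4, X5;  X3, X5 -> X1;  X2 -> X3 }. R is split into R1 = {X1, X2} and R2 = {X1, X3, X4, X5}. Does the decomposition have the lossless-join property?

No

Common attributes: R1 ∩ R2 = {X1}.
Closure of {X1}: X1 → X4 applies, adding X4. So (X1)⁺ = {X1, X4}.
The closure contains neither all of R1 = {X1, X2} nor all of R2 = {X1, X3, X4, X5}, so the common attributes are not a superkey of either fragment. The join is lossy.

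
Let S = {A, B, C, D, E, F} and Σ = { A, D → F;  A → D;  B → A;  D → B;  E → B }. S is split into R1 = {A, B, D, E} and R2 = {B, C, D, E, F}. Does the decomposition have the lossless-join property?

Common attributes: R1 ∩ R2 = {B, D, E}.
Closure of {B, D, E}: B → A applies, adding A; A, D → F applies, adding F. So (B, D, E)⁺ = {A, B, D, E, F}.
This closure contains every attribute of R1, so R1 ∩ R2 → R1. The join is lossless.

Yes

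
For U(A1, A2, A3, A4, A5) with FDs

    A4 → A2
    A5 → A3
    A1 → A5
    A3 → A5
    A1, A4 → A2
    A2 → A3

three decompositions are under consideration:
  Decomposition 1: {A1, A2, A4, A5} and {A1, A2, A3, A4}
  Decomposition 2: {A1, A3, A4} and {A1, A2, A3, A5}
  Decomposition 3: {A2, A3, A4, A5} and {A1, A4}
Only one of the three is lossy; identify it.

Decomposition 2

Decomposition 1: common = {A1, A2, A4}, closure = {A1, A2, A3, A4, A5} → lossless.
Decomposition 2: common = {A1, A3}, closure = {A1, A3, A5} → lossy.
Decomposition 3: common = {A4}, closure = {A2, A3, A4, A5} → lossless.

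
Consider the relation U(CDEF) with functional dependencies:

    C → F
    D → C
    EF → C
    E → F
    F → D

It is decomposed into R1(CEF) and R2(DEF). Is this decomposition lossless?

Common attributes: R1 ∩ R2 = {EF}.
Closure of {EF}: EF → C applies, adding C; F → D applies, adding D. So (EF)⁺ = {CDEF}.
This closure contains every attribute of R1, so R1 ∩ R2 → R1. The join is lossless.

Yes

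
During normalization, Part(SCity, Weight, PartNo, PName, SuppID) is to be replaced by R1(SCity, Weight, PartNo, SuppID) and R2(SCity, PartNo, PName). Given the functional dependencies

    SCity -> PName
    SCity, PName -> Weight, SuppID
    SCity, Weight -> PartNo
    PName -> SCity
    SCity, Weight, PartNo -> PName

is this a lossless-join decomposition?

Common attributes: R1 ∩ R2 = {SCity, PartNo}.
Closure of {SCity, PartNo}: SCity → PName applies, adding PName; SCity, PName → Weight, SuppID applies, adding Weight, SuppID. So (SCity, PartNo)⁺ = {SCity, Weight, PartNo, PName, SuppID}.
This closure contains every attribute of R1, so R1 ∩ R2 → R1. The join is lossless.

Yes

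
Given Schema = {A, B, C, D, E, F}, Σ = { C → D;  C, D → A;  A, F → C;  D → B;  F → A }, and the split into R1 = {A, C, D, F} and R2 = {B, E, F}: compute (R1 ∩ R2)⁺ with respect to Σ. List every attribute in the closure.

A, B, C, D, F

R1 ∩ R2 = {F}.
F → A applies, adding A
A, F → C applies, adding C
C → D applies, adding D
D → B applies, adding B
Closure: {A, B, C, D, F}.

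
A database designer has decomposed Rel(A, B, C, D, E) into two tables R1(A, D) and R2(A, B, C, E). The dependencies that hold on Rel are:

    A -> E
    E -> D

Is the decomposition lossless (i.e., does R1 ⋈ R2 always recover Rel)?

Yes

Common attributes: R1 ∩ R2 = {A}.
Closure of {A}: A → E applies, adding E; E → D applies, adding D. So (A)⁺ = {A, D, E}.
This closure contains every attribute of R1, so R1 ∩ R2 → R1. The join is lossless.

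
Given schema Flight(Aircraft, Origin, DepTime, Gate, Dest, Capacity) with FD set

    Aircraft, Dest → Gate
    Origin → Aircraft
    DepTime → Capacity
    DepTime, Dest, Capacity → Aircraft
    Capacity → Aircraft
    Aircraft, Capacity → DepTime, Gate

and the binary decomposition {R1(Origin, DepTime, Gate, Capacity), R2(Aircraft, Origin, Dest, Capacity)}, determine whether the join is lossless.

Yes

Common attributes: R1 ∩ R2 = {Origin, Capacity}.
Closure of {Origin, Capacity}: Origin → Aircraft applies, adding Aircraft; Aircraft, Capacity → DepTime, Gate applies, adding DepTime, Gate. So (Origin, Capacity)⁺ = {Aircraft, Origin, DepTime, Gate, Capacity}.
This closure contains every attribute of R1, so R1 ∩ R2 → R1. The join is lossless.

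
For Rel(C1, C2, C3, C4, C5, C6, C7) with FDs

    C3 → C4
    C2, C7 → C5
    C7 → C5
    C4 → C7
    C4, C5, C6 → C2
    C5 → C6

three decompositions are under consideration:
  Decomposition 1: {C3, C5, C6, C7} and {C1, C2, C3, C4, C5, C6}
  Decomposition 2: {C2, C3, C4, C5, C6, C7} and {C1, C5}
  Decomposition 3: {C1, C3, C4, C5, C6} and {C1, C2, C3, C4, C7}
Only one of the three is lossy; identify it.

Decomposition 2

Decomposition 1: common = {C3, C5, C6}, closure = {C2, C3, C4, C5, C6, C7} → lossless.
Decomposition 2: common = {C5}, closure = {C5, C6} → lossy.
Decomposition 3: common = {C1, C3, C4}, closure = {C1, C2, C3, C4, C5, C6, C7} → lossless.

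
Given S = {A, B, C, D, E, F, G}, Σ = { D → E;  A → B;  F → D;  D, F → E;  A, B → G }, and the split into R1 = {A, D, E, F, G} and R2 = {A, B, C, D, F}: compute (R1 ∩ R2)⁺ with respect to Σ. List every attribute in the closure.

A, B, D, E, F, G

R1 ∩ R2 = {A, D, F}.
D → E applies, adding E
A → B applies, adding B
A, B → G applies, adding G
Closure: {A, B, D, E, F, G}.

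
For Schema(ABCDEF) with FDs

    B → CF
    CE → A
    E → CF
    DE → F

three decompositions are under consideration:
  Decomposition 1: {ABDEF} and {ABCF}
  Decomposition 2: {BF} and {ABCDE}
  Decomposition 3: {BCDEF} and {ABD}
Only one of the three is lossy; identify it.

Decomposition 3

Decomposition 1: common = {ABF}, closure = {ABCF} → lossless.
Decomposition 2: common = {B}, closure = {BCF} → lossless.
Decomposition 3: common = {BD}, closure = {BCDF} → lossy.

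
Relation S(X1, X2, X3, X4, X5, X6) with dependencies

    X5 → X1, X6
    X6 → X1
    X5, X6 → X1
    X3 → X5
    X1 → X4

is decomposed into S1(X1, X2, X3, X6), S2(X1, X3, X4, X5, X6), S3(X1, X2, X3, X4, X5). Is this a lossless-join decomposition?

Chase test. Columns are X1, X2, X3, X4, X5, X6; row i has aⱼ where attribute j ∈ Si, else bᵢⱼ.
Initial tableau (one row per fragment):
  row 1: a1 a2 a3 b14 b15 a6
  row 2: a1 b22 a3 a4 a5 a6
  row 3: a1 a2 a3 a4 a5 b36
Rows 2 and 3 agree on X5; apply X5→X1, X6 and equate their X1, X6 entries.
Rows 1 and 2 agree on X3; apply X3→X5 and equate their X5 entries.
Rows 1 and 2 agree on X1; apply X1→X4 and equate their X4 entries.
Row 1 is now all distinguished symbols — the join is lossless.

Yes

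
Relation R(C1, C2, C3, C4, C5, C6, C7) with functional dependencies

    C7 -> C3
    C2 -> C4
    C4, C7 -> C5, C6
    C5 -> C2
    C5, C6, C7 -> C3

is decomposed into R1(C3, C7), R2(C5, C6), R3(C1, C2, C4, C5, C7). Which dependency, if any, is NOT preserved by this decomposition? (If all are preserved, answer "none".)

C4, C7 -> C5, C6

Check C4, C7 → C5, C6: no single fragment contains all of {C4, C5, C6, C7}, and the restricted closure of {C4, C7} across the fragments never reaches {C5, C6}.
C7 → C3 is preserved.
C2 → C4 is preserved.
C5 → C2 is preserved.
C5, C6, C7 → C3 is preserved.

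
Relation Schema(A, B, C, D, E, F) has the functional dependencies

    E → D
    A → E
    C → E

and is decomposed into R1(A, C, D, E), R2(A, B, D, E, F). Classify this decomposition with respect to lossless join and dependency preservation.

lossy but dependency-preserving

Lossless test: (A, D, E)⁺ = {A, D, E}, which is a superkey of neither fragment — lossy.
Dependency preservation: every FD's attributes lie within a single fragment, so each can be enforced locally — preserved.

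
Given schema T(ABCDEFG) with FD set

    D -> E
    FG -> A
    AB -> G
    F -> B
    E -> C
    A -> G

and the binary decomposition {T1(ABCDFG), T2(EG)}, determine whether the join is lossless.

Common attributes: T1 ∩ T2 = {G}.
No dependency enlarges {G}, so (G)⁺ = {G}.
The closure contains neither all of T1 = {ABCDFG} nor all of T2 = {EG}, so the common attributes are not a superkey of either fragment. The join is lossy.

No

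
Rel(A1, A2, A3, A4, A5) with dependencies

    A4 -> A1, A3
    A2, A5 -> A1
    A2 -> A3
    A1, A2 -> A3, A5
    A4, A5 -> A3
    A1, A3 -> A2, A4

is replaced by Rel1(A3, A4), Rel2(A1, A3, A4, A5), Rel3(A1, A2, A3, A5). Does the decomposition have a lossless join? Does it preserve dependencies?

Lossless test (chase): Rows 1 and 2 agree on A4; apply A4→A1, A3 and equate their A1, A3 entries. Rows 1 and 2 agree on A1, A3; apply A1, A3→A2, A4 and equate their A2, A4 entries. Rows 1 and 3 agree on A1, A3; apply A1, A3→A2, A4 and equate their A2, A4 entries. Rows 1 and 2 agree on A1, A2; apply A1, A2→A3, A5 and equate their A3, A5 entries. Row 1 is now all distinguished symbols — the join is lossless.
Dependency preservation: A1, A3 → A2, A4 is not contained in any single fragment, but the restricted closure of its left-hand side across the fragments still reaches the right-hand side; the remaining FDs each lie inside some fragment. All dependencies are preserved.

lossless and dependency-preserving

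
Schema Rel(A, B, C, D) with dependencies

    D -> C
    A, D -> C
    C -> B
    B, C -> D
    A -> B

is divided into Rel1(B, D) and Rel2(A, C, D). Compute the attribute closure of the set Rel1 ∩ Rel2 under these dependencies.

B, C, D

Rel1 ∩ Rel2 = {D}.
D → C applies, adding C
C → B applies, adding B
Closure: {B, C, D}.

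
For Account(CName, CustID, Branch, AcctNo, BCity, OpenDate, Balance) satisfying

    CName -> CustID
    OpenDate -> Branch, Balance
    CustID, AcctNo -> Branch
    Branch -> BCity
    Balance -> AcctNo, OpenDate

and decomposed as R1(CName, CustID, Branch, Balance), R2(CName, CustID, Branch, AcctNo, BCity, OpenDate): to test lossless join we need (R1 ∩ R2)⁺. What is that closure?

R1 ∩ R2 = {CName, CustID, Branch}.
Branch → BCity applies, adding BCity
Closure: {CName, CustID, Branch, BCity}.

CName, CustID, Branch, BCity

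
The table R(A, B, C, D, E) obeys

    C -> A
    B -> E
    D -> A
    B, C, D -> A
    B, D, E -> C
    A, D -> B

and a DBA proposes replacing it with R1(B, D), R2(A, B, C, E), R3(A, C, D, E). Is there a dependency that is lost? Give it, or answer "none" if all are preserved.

none

C → A lies within R2.
B → E lies within R2.
D → A lies within R3.
B, C, D → A: restricted closure across fragments reaches A.
B, D, E → C: restricted closure across fragments reaches C.
A, D → B: restricted closure across fragments reaches B.
Every dependency is enforceable on the fragments, so the decomposition is dependency-preserving.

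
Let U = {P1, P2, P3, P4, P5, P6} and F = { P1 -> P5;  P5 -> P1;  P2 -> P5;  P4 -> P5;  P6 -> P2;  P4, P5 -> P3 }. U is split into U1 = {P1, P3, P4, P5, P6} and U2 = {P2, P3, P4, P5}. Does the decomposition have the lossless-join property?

Common attributes: U1 ∩ U2 = {P3, P4, P5}.
Closure of {P3, P4, P5}: P5 → P1 applies, adding P1. So (P3, P4, P5)⁺ = {P1, P3, P4, P5}.
The closure contains neither all of U1 = {P1, P3, P4, P5, P6} nor all of U2 = {P2, P3, P4, P5}, so the common attributes are not a superkey of either fragment. The join is lossy.

No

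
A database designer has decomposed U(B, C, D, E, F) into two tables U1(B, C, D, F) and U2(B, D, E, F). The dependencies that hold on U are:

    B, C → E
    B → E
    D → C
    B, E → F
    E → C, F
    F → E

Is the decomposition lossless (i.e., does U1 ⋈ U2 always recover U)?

Yes

Common attributes: U1 ∩ U2 = {B, D, F}.
Closure of {B, D, F}: B → E applies, adding E; D → C applies, adding C. So (B, D, F)⁺ = {B, C, D, E, F}.
This closure contains every attribute of U1, so U1 ∩ U2 → U1. The join is lossless.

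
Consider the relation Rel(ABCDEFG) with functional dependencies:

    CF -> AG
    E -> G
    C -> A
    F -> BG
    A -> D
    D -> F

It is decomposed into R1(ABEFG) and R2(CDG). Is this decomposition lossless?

No

Common attributes: R1 ∩ R2 = {G}.
No dependency enlarges {G}, so (G)⁺ = {G}.
The closure contains neither all of R1 = {ABEFG} nor all of R2 = {CDG}, so the common attributes are not a superkey of either fragment. The join is lossy.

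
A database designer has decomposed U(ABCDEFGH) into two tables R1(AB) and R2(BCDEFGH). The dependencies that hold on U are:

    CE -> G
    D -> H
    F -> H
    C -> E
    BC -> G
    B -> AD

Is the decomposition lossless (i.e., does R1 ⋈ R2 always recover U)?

Yes

Common attributes: R1 ∩ R2 = {B}.
Closure of {B}: B → AD applies, adding AD; D → H applies, adding H. So (B)⁺ = {ABDH}.
This closure contains every attribute of R1, so R1 ∩ R2 → R1. The join is lossless.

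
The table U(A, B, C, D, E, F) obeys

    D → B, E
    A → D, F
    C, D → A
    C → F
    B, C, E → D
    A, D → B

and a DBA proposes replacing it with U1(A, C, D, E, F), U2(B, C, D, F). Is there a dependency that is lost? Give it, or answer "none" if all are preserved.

B, C, E → D

Check B, C, E → D: no single fragment contains all of {B, C, D, E}, and the restricted closure of {B, C, E} across the fragments never reaches {D}.
D → B, E is preserved.
A → D, F is preserved.
C, D → A is preserved.
C → F is preserved.
A, D → B is preserved.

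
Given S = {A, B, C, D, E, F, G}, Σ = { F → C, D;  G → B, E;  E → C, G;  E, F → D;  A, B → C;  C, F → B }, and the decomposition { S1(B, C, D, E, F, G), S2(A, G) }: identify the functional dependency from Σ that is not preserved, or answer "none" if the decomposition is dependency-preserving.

A, B → C

Check A, B → C: no single fragment contains all of {A, B, C}, and the restricted closure of {A, B} across the fragments never reaches {C}.
F → C, D is preserved.
G → B, E is preserved.
E → C, G is preserved.
E, F → D is preserved.
C, F → B is preserved.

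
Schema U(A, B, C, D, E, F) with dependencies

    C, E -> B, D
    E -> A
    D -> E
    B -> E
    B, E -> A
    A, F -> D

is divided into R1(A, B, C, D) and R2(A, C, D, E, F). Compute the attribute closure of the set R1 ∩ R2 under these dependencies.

A, B, C, D, E

R1 ∩ R2 = {A, C, D}.
D → E applies, adding E
C, E → B, D applies, adding B
Closure: {A, B, C, D, E}.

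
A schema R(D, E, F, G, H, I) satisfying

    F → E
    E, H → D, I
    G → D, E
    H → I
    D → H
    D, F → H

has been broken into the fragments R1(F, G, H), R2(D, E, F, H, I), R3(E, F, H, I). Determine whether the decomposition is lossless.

Chase test. Columns are D, E, F, G, H, I; row i has aⱼ where attribute j ∈ Ri, else bᵢⱼ.
Initial tableau (one row per fragment):
  row 1: b11 b12 a3 a4 a5 b16
  row 2: a1 a2 a3 b24 a5 a6
  row 3: b31 a2 a3 b34 a5 a6
Rows 1 and 2 agree on F; apply F→E and equate their E entries.
Rows 1 and 2 agree on E, H; apply E, H→D, I and equate their D, I entries.
Rows 1 and 3 agree on E, H; apply E, H→D, I and equate their D, I entries.
Row 1 is now all distinguished symbols — the join is lossless.

Yes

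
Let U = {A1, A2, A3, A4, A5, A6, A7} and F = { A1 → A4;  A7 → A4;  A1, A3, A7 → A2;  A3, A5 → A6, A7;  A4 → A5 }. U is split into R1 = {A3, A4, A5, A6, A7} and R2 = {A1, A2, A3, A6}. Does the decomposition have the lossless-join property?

No

Common attributes: R1 ∩ R2 = {A3, A6}.
No dependency enlarges {A3, A6}, so (A3, A6)⁺ = {A3, A6}.
The closure contains neither all of R1 = {A3, A4, A5, A6, A7} nor all of R2 = {A1, A2, A3, A6}, so the common attributes are not a superkey of either fragment. The join is lossy.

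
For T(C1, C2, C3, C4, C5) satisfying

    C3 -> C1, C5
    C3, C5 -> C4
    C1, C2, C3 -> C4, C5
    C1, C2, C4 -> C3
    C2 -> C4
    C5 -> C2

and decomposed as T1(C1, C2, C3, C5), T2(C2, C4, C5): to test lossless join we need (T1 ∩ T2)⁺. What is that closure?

T1 ∩ T2 = {C2, C5}.
C2 → C4 applies, adding C4
Closure: {C2, C4, C5}.

C2, C4, C5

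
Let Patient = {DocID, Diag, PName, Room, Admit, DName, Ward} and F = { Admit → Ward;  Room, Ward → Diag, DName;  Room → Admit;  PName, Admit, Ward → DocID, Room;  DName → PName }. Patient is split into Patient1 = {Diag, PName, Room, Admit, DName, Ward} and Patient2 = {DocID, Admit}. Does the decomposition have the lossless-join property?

No

Common attributes: Patient1 ∩ Patient2 = {Admit}.
Closure of {Admit}: Admit → Ward applies, adding Ward. So (Admit)⁺ = {Admit, Ward}.
The closure contains neither all of Patient1 = {Diag, PName, Room, Admit, DName, Ward} nor all of Patient2 = {DocID, Admit}, so the common attributes are not a superkey of either fragment. The join is lossy.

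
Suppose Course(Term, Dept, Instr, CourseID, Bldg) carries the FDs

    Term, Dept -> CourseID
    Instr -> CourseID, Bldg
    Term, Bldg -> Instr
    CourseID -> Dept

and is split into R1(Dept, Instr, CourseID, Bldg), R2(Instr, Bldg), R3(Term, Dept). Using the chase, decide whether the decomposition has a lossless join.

No

Chase test. Columns are Term, Dept, Instr, CourseID, Bldg; row i has aⱼ where attribute j ∈ Ri, else bᵢⱼ.
Initial tableau (one row per fragment):
  row 1: b11 a2 a3 a4 a5
  row 2: b21 b22 a3 b24 a5
  row 3: a1 a2 b33 b34 b35
Rows 1 and 2 agree on Instr; apply Instr→CourseID, Bldg and equate their CourseID, Bldg entries.
Rows 1 and 2 agree on CourseID; apply CourseID→Dept and equate their Dept entries.
No row becomes fully distinguished — the join is lossy.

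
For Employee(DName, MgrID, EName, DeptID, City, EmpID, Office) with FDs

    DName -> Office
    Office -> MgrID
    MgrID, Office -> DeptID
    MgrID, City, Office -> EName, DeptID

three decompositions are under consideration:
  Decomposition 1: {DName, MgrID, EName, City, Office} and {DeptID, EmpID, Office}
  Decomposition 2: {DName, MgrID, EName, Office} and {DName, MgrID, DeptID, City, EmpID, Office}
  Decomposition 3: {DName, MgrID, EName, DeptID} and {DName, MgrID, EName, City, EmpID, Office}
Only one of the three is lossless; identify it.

Decomposition 1: common = {Office}, closure = {MgrID, DeptID, Office} → lossy.
Decomposition 2: common = {DName, MgrID, Office}, closure = {DName, MgrID, DeptID, Office} → lossy.
Decomposition 3: common = {DName, MgrID, EName}, closure = {DName, MgrID, EName, DeptID, Office} → lossless.

Decomposition 3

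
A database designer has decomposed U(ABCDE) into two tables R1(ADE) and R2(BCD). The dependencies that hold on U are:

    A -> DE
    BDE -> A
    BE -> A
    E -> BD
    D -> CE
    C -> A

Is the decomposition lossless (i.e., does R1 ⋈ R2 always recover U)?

Common attributes: R1 ∩ R2 = {D}.
Closure of {D}: D → CE applies, adding CE; C → A applies, adding A; E → BD applies, adding B. So (D)⁺ = {ABCDE}.
This closure contains every attribute of R1, so R1 ∩ R2 → R1. The join is lossless.

Yes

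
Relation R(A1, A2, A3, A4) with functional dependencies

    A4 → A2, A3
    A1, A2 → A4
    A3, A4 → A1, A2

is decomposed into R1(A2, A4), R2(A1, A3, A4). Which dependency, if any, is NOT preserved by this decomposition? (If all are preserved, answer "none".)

A1, A2 → A4

Check A1, A2 → A4: no single fragment contains all of {A1, A2, A4}, and the restricted closure of {A1, A2} across the fragments never reaches {A4}.
A4 → A2, A3 is preserved.
A3, A4 → A1, A2 is preserved.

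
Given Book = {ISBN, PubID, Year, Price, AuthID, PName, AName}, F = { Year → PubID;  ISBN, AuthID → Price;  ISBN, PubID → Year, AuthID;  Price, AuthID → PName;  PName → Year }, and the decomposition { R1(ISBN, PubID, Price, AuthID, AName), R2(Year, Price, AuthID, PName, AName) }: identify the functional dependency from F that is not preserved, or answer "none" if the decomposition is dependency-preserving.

Year → PubID

Check Year → PubID: no single fragment contains all of {PubID, Year}, and the restricted closure of {Year} across the fragments never reaches {PubID}.
ISBN, AuthID → Price is preserved.
ISBN, PubID → Year, AuthID is preserved.
Price, AuthID → PName is preserved.
PName → Year is preserved.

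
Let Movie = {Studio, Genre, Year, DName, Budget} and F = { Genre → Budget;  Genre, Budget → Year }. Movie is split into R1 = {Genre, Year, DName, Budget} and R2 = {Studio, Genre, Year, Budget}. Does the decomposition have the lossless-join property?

Common attributes: R1 ∩ R2 = {Genre, Year, Budget}.
No dependency enlarges {Genre, Year, Budget}, so (Genre, Year, Budget)⁺ = {Genre, Year, Budget}.
The closure contains neither all of R1 = {Genre, Year, DName, Budget} nor all of R2 = {Studio, Genre, Year, Budget}, so the common attributes are not a superkey of either fragment. The join is lossy.

No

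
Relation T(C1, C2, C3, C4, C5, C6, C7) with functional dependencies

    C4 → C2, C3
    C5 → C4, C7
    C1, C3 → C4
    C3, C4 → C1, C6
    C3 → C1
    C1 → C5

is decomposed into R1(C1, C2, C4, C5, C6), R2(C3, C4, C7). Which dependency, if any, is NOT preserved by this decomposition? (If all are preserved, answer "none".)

none

C4 → C2, C3: restricted closure across fragments reaches C2, C3.
C5 → C4, C7: restricted closure across fragments reaches C4, C7.
C1, C3 → C4: restricted closure across fragments reaches C4.
C3, C4 → C1, C6: restricted closure across fragments reaches C1, C6.
C3 → C1: restricted closure across fragments reaches C1.
C1 → C5 lies within R1.
Every dependency is enforceable on the fragments, so the decomposition is dependency-preserving.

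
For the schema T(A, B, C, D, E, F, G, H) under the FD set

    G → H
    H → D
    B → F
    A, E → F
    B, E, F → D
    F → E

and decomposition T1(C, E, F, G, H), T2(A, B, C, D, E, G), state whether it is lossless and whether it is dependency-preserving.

lossy and not dependency-preserving

Lossless test: (C, E, G)⁺ = {C, D, E, G, H}, which is a superkey of neither fragment — lossy.
Dependency preservation: the restricted closure of {H} across the fragments never reaches {D}, so H → D cannot be enforced without a join — not preserved.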